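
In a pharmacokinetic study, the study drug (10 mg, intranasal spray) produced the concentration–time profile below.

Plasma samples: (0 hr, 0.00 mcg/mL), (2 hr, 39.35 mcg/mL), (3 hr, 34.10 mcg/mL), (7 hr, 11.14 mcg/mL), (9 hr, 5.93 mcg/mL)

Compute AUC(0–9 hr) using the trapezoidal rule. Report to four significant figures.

Trapezoidal AUC_0→9:
  [0→2]: (0.00+39.35)/2 × 2 = 39.35
  [2→3]: (39.35+34.10)/2 × 1 = 36.725
  [3→7]: (34.10+11.14)/2 × 4 = 90.48
  [7→9]: (11.14+5.93)/2 × 2 = 17.07
  Sum = 183.625 mcg/mL·hr

AUC = 183.6 mcg/mL·hr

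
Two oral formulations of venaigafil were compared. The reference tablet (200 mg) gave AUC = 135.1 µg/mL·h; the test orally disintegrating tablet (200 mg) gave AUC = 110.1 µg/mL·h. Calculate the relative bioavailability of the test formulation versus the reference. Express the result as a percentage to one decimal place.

F_rel = (AUC_test/D_test) / (AUC_ref/D_ref)
      = (110.1/200) / (135.1/200)
      = 0.5505 / 0.6755 = 0.8150 = 81.50%

F_rel = 81.5%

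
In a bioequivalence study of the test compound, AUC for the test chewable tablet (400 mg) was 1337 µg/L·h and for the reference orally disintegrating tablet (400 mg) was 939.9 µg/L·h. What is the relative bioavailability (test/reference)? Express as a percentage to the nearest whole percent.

F_rel = 142%

F_rel = (AUC_test/D_test) / (AUC_ref/D_ref)
      = (1337/400) / (939.9/400)
      = 3.3425 / 2.34975 = 1.4225 = 142.25%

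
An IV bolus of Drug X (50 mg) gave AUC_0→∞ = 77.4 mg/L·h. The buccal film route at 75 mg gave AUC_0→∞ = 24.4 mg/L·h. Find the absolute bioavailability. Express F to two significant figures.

F = 0.21

F = (AUC_ev / D_ev) / (AUC_iv / D_iv)
  = (24.4/75) / (77.4/50)
  = 0.325333 / 1.548 = 0.2102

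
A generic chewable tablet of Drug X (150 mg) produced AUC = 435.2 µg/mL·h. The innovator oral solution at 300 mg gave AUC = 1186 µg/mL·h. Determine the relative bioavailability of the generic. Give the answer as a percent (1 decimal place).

F_rel = (AUC_test/D_test) / (AUC_ref/D_ref)
      = (435.2/150) / (1186/300)
      = 2.90133 / 3.95333 = 0.7339 = 73.39%

F_rel = 73.4%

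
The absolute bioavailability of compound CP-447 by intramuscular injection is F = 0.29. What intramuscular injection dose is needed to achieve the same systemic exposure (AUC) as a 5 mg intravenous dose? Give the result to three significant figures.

For equal systemic exposure: F × D_ev = D_iv
D_ev = D_iv / F = 5 / 0.29 = 17.2414 mg

D_intramuscular = 17.2 mg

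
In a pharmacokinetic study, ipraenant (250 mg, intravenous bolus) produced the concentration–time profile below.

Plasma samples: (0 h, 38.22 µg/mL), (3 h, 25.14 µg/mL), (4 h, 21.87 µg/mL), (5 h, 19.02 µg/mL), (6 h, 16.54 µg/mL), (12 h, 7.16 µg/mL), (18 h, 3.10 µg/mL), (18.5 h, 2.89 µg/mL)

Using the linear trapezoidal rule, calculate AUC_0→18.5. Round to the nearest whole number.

Trapezoidal AUC_0→18.5:
  [0→3]: (38.22+25.14)/2 × 3 = 95.04
  [3→4]: (25.14+21.87)/2 × 1 = 23.505
  [4→5]: (21.87+19.02)/2 × 1 = 20.445
  [5→6]: (19.02+16.54)/2 × 1 = 17.78
  [6→12]: (16.54+7.16)/2 × 6 = 71.1
  [12→18]: (7.16+3.10)/2 × 6 = 30.78
  [18→18.5]: (3.10+2.89)/2 × 0.5 = 1.4975
  Sum = 260.1475 µg/mL·h

AUC = 260 µg/mL·h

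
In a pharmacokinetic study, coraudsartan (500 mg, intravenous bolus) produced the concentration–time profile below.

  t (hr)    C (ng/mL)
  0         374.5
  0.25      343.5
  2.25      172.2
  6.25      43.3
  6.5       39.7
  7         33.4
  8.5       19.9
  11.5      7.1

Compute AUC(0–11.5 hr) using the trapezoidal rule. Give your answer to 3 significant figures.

AUC = 1150 ng/mL·hr

Trapezoidal AUC_0→11.5:
  [0→0.25]: (374.5+343.5)/2 × 0.25 = 89.75
  [0.25→2.25]: (343.5+172.2)/2 × 2 = 515.7
  [2.25→6.25]: (172.2+43.3)/2 × 4 = 431.0
  [6.25→6.5]: (43.3+39.7)/2 × 0.25 = 10.375
  [6.5→7]: (39.7+33.4)/2 × 0.5 = 18.275
  [7→8.5]: (33.4+19.9)/2 × 1.5 = 39.975
  [8.5→11.5]: (19.9+7.1)/2 × 3 = 40.5
  Sum = 1145.575 ng/mL·hr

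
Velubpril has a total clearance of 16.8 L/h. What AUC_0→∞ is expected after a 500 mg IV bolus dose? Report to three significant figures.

AUC_0→∞ = Dose_iv / CL
        = 500 / 16.8 = 29.7619 mg/L·h

AUC = 29.8 mg/L·h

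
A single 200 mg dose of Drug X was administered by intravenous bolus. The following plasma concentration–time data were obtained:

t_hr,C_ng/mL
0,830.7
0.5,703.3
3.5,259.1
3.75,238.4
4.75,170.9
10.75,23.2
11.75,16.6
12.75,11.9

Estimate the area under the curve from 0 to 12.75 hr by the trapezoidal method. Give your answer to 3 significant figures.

Trapezoidal AUC_0→12.75:
  [0→0.5]: (830.7+703.3)/2 × 0.5 = 383.5
  [0.5→3.5]: (703.3+259.1)/2 × 3 = 1443.6
  [3.5→3.75]: (259.1+238.4)/2 × 0.25 = 62.1875
  [3.75→4.75]: (238.4+170.9)/2 × 1 = 204.65
  [4.75→10.75]: (170.9+23.2)/2 × 6 = 582.3
  [10.75→11.75]: (23.2+16.6)/2 × 1 = 19.9
  [11.75→12.75]: (16.6+11.9)/2 × 1 = 14.25
  Sum = 2710.3875 ng/mL·hr

AUC = 2710 ng/mL·hr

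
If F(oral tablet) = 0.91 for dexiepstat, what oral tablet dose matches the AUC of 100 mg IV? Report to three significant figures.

D_oral = 110 mg

For equal systemic exposure: F × D_ev = D_iv
D_ev = D_iv / F = 100 / 0.91 = 109.89 mg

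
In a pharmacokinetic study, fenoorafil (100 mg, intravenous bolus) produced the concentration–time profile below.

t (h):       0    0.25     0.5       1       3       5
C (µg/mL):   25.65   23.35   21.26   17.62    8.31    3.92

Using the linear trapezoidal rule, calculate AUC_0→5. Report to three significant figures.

Trapezoidal AUC_0→5:
  [0→0.25]: (25.65+23.35)/2 × 0.25 = 6.125
  [0.25→0.5]: (23.35+21.26)/2 × 0.25 = 5.57625
  [0.5→1]: (21.26+17.62)/2 × 0.5 = 9.72
  [1→3]: (17.62+8.31)/2 × 2 = 25.93
  [3→5]: (8.31+3.92)/2 × 2 = 12.23
  Sum = 59.58125 µg/mL·h

AUC = 59.6 µg/mL·h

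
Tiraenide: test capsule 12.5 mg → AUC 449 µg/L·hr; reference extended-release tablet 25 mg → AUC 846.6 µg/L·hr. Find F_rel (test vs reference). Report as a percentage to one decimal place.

F_rel = 106.1%

F_rel = (AUC_test/D_test) / (AUC_ref/D_ref)
      = (449/12.5) / (846.6/25)
      = 35.92 / 33.864 = 1.0607 = 106.07%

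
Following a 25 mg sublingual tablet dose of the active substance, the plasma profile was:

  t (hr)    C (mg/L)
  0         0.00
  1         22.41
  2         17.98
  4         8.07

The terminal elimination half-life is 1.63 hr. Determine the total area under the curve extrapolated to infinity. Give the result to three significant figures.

AUC = 76.4 mg/L·hr

Trapezoidal AUC_0→4:
  [0→1]: (0.00+22.41)/2 × 1 = 11.205
  [1→2]: (22.41+17.98)/2 × 1 = 20.195
  [2→4]: (17.98+8.07)/2 × 2 = 26.05
  Sum = 57.45 mg/L·hr
k_e = ln2 / t½ = 0.693147 / 1.63 = 0.4252 hr^-1
Extrapolated tail: C_last / k_e = 8.07 / 0.4252 = 18.979
AUC_0→∞ = 57.45 + 18.979 = 76.429 mg/L·hr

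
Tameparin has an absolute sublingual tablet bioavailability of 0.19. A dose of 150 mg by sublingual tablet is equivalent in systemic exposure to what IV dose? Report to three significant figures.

D_iv = 28.5 mg

Systemic exposure from an extravascular dose = F × D_ev, so the equivalent IV dose is F × D_ev.
D_iv = F × D_ev = 0.19 × 150 = 28.5 mg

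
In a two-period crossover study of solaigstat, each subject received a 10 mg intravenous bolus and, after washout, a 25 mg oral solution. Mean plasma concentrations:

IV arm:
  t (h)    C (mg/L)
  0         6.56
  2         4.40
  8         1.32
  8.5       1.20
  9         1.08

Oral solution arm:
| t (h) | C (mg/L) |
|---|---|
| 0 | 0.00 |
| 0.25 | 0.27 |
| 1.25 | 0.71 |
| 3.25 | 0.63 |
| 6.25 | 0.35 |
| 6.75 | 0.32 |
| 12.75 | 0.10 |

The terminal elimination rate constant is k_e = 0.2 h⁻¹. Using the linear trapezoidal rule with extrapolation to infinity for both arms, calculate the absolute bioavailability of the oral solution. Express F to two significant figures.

Trapezoidal AUC_0→9 (IV):
  [0→2]: (6.56+4.40)/2 × 2 = 10.96
  [2→8]: (4.40+1.32)/2 × 6 = 17.16
  [8→8.5]: (1.32+1.20)/2 × 0.5 = 0.63
  [8.5→9]: (1.20+1.08)/2 × 0.5 = 0.57
  Sum = 29.32 mg/L·h
IV tail: 1.08/0.2 = 5.400; AUC_iv,0→∞ = 29.32 + 5.400 = 34.72 mg/L·h
Trapezoidal AUC_0→12.75 (oral solution):
  [0→0.25]: (0.00+0.27)/2 × 0.25 = 0.03375
  [0.25→1.25]: (0.27+0.71)/2 × 1 = 0.49
  [1.25→3.25]: (0.71+0.63)/2 × 2 = 1.34
  [3.25→6.25]: (0.63+0.35)/2 × 3 = 1.47
  [6.25→6.75]: (0.35+0.32)/2 × 0.5 = 0.1675
  [6.75→12.75]: (0.32+0.10)/2 × 6 = 1.26
  Sum = 4.76125 mg/L·h
oral solution tail: 0.10/0.2 = 0.500; AUC_ev,0→∞ = 4.76125 + 0.500 = 5.26125 mg/L·h
F = (AUC_ev/D_ev)/(AUC_iv/D_iv) = (5.26125/25)/(34.72/10) = 0.21045/3.472 = 0.0606

F = 0.061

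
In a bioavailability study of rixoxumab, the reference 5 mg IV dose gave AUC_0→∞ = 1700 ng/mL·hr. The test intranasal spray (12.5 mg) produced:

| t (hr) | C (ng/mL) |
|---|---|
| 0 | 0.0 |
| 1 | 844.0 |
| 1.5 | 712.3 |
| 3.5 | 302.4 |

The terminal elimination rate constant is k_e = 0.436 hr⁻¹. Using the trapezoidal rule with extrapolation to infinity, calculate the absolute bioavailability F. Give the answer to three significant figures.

Trapezoidal AUC_0→3.5 (intranasal spray):
  [0→1]: (0.0+844.0)/2 × 1 = 422.0
  [1→1.5]: (844.0+712.3)/2 × 0.5 = 389.075
  [1.5→3.5]: (712.3+302.4)/2 × 2 = 1014.7
  Sum = 1825.775 ng/mL·hr
Tail: C_last/k_e = 302.4/0.436 = 693.578
AUC_0→∞ (intranasal spray) = 1825.775 + 693.578 = 2519.353 ng/mL·hr
F = (AUC_ev/D_ev)/(AUC_iv/D_iv) = (2519.353/12.5)/(1700/5) = 201.54824/340 = 0.5928

F = 0.593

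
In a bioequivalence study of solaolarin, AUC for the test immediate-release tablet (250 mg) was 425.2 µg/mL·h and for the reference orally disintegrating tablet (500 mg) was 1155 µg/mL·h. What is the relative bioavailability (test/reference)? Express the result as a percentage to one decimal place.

F_rel = (AUC_test/D_test) / (AUC_ref/D_ref)
      = (425.2/250) / (1155/500)
      = 1.7008 / 2.31 = 0.7363 = 73.63%

F_rel = 73.6%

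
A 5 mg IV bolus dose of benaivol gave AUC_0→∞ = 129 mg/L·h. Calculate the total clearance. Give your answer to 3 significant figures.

CL = Dose_iv / AUC_0→∞
   = 5 / 129 = 0.0387597 L/h

CL = 0.0388 L/h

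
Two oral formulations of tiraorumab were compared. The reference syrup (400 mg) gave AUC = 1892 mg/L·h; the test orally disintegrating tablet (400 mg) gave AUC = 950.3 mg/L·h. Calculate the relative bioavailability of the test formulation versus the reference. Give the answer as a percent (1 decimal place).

F_rel = 50.2%

F_rel = (AUC_test/D_test) / (AUC_ref/D_ref)
      = (950.3/400) / (1892/400)
      = 2.37575 / 4.73 = 0.5023 = 50.23%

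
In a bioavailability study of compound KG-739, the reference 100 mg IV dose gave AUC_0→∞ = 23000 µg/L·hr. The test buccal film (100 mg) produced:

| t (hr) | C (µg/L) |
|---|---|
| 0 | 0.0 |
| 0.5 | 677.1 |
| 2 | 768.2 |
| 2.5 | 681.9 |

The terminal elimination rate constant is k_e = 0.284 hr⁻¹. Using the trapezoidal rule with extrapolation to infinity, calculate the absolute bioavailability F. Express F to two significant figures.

Trapezoidal AUC_0→2.5 (buccal film):
  [0→0.5]: (0.0+677.1)/2 × 0.5 = 169.275
  [0.5→2]: (677.1+768.2)/2 × 1.5 = 1083.975
  [2→2.5]: (768.2+681.9)/2 × 0.5 = 362.525
  Sum = 1615.775 µg/L·hr
Tail: C_last/k_e = 681.9/0.284 = 2401.056
AUC_0→∞ (buccal film) = 1615.775 + 2401.056 = 4016.831 µg/L·hr
F = (AUC_ev/D_ev)/(AUC_iv/D_iv) = (4016.831/100)/(23000/100) = 40.16831/230 = 0.1746

F = 0.17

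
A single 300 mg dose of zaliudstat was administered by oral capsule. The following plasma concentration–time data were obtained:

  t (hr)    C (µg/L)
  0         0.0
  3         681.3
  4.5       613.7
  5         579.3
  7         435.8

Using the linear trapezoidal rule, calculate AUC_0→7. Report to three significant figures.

AUC = 3310 µg/L·hr

Trapezoidal AUC_0→7:
  [0→3]: (0.0+681.3)/2 × 3 = 1021.95
  [3→4.5]: (681.3+613.7)/2 × 1.5 = 971.25
  [4.5→5]: (613.7+579.3)/2 × 0.5 = 298.25
  [5→7]: (579.3+435.8)/2 × 2 = 1015.1
  Sum = 3306.55 µg/L·hr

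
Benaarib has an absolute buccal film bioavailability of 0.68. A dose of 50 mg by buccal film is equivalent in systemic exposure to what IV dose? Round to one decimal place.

Systemic exposure from an extravascular dose = F × D_ev, so the equivalent IV dose is F × D_ev.
D_iv = F × D_ev = 0.68 × 50 = 34 mg

D_iv = 34.0 mg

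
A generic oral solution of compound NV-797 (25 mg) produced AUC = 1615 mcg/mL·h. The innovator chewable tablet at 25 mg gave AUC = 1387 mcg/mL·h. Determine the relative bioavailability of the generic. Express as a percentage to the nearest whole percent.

F_rel = 116%

F_rel = (AUC_test/D_test) / (AUC_ref/D_ref)
      = (1615/25) / (1387/25)
      = 64.6 / 55.48 = 1.1644 = 116.44%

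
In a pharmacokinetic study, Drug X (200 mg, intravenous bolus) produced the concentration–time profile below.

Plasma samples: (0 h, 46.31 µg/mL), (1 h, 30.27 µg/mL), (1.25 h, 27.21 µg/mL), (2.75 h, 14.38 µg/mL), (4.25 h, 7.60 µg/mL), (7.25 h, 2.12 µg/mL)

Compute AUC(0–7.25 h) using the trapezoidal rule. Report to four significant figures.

Trapezoidal AUC_0→7.25:
  [0→1]: (46.31+30.27)/2 × 1 = 38.29
  [1→1.25]: (30.27+27.21)/2 × 0.25 = 7.185
  [1.25→2.75]: (27.21+14.38)/2 × 1.5 = 31.1925
  [2.75→4.25]: (14.38+7.60)/2 × 1.5 = 16.485
  [4.25→7.25]: (7.60+2.12)/2 × 3 = 14.58
  Sum = 107.7325 µg/mL·h

AUC = 107.7 µg/mL·h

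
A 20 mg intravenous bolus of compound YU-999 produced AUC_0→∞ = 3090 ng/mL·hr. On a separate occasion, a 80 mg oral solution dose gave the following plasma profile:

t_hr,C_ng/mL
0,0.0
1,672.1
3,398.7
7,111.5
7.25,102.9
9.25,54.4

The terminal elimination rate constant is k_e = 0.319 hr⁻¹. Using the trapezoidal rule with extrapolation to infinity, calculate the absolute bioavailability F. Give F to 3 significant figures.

F = 0.225

Trapezoidal AUC_0→9.25 (oral solution):
  [0→1]: (0.0+672.1)/2 × 1 = 336.05
  [1→3]: (672.1+398.7)/2 × 2 = 1070.8
  [3→7]: (398.7+111.5)/2 × 4 = 1020.4
  [7→7.25]: (111.5+102.9)/2 × 0.25 = 26.8
  [7.25→9.25]: (102.9+54.4)/2 × 2 = 157.3
  Sum = 2611.35 ng/mL·hr
Tail: C_last/k_e = 54.4/0.319 = 170.533
AUC_0→∞ (oral solution) = 2611.35 + 170.533 = 2781.883 ng/mL·hr
F = (AUC_ev/D_ev)/(AUC_iv/D_iv) = (2781.883/80)/(3090/20) = 34.7735/154.5 = 0.2251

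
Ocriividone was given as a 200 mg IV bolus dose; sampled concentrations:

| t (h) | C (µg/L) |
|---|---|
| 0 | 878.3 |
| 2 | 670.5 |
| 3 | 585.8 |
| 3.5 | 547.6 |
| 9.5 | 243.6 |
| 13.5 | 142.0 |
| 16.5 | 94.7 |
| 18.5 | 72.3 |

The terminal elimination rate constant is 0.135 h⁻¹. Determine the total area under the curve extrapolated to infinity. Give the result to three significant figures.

Trapezoidal AUC_0→18.5:
  [0→2]: (878.3+670.5)/2 × 2 = 1548.8
  [2→3]: (670.5+585.8)/2 × 1 = 628.15
  [3→3.5]: (585.8+547.6)/2 × 0.5 = 283.35
  [3.5→9.5]: (547.6+243.6)/2 × 6 = 2373.6
  [9.5→13.5]: (243.6+142.0)/2 × 4 = 771.2
  [13.5→16.5]: (142.0+94.7)/2 × 3 = 355.05
  [16.5→18.5]: (94.7+72.3)/2 × 2 = 167.0
  Sum = 6127.15 µg/L·h
Extrapolated tail: C_last / k_e = 72.3 / 0.135 = 535.556
AUC_0→∞ = 6127.15 + 535.556 = 6662.706 µg/L·h

AUC = 6660 µg/L·h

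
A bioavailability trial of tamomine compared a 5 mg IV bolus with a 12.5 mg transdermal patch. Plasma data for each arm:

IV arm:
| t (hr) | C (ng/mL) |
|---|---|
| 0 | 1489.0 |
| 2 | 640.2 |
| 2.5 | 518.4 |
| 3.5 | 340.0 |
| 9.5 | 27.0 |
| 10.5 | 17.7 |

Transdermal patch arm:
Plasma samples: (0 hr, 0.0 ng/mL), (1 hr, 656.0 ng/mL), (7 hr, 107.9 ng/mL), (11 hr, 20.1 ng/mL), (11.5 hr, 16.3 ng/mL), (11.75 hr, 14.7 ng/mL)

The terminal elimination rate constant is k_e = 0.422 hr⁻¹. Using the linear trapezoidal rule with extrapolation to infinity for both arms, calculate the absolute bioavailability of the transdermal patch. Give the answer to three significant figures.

Trapezoidal AUC_0→10.5 (IV):
  [0→2]: (1489.0+640.2)/2 × 2 = 2129.2
  [2→2.5]: (640.2+518.4)/2 × 0.5 = 289.65
  [2.5→3.5]: (518.4+340.0)/2 × 1 = 429.2
  [3.5→9.5]: (340.0+27.0)/2 × 6 = 1101.0
  [9.5→10.5]: (27.0+17.7)/2 × 1 = 22.35
  Sum = 3971.4 ng/mL·hr
IV tail: 17.7/0.422 = 41.943; AUC_iv,0→∞ = 3971.4 + 41.943 = 4013.343 ng/mL·hr
Trapezoidal AUC_0→11.75 (transdermal patch):
  [0→1]: (0.0+656.0)/2 × 1 = 328.0
  [1→7]: (656.0+107.9)/2 × 6 = 2291.7
  [7→11]: (107.9+20.1)/2 × 4 = 256.0
  [11→11.5]: (20.1+16.3)/2 × 0.5 = 9.1
  [11.5→11.75]: (16.3+14.7)/2 × 0.25 = 3.875
  Sum = 2888.675 ng/mL·hr
transdermal patch tail: 14.7/0.422 = 34.834; AUC_ev,0→∞ = 2888.675 + 34.834 = 2923.509 ng/mL·hr
F = (AUC_ev/D_ev)/(AUC_iv/D_iv) = (2923.509/12.5)/(4013.343/5) = 233.88072/802.6686 = 0.2914

F = 0.291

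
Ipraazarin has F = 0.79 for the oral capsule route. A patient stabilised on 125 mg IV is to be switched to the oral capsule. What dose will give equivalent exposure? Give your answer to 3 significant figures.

For equal systemic exposure: F × D_ev = D_iv
D_ev = D_iv / F = 125 / 0.79 = 158.228 mg

D_oral = 158 mg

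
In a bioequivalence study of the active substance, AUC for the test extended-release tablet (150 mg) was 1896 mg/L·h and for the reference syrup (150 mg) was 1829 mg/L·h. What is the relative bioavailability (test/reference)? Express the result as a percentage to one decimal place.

F_rel = (AUC_test/D_test) / (AUC_ref/D_ref)
      = (1896/150) / (1829/150)
      = 12.64 / 12.1933 = 1.0366 = 103.66%

F_rel = 103.7%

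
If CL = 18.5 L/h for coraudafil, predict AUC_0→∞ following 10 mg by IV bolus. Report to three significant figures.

AUC = 0.541 mg/L·h

AUC_0→∞ = Dose_iv / CL
        = 10 / 18.5 = 0.540541 mg/L·h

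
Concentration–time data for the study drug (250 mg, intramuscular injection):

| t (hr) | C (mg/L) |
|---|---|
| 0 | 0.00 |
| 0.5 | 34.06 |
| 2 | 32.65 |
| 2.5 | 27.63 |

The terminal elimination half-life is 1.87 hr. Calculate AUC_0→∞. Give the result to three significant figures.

Trapezoidal AUC_0→2.5:
  [0→0.5]: (0.00+34.06)/2 × 0.5 = 8.515
  [0.5→2]: (34.06+32.65)/2 × 1.5 = 50.0325
  [2→2.5]: (32.65+27.63)/2 × 0.5 = 15.07
  Sum = 73.6175 mg/L·hr
k_e = ln2 / t½ = 0.693147 / 1.87 = 0.3707 hr^-1
Extrapolated tail: C_last / k_e = 27.63 / 0.3707 = 74.535
AUC_0→∞ = 73.6175 + 74.535 = 148.1525 mg/L·hr

AUC = 148 mg/L·hr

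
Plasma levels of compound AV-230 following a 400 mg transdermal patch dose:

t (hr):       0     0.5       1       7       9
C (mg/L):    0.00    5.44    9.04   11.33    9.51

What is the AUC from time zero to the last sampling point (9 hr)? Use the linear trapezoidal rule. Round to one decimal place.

AUC = 86.9 mg/L·hr

Trapezoidal AUC_0→9:
  [0→0.5]: (0.00+5.44)/2 × 0.5 = 1.36
  [0.5→1]: (5.44+9.04)/2 × 0.5 = 3.62
  [1→7]: (9.04+11.33)/2 × 6 = 61.11
  [7→9]: (11.33+9.51)/2 × 2 = 20.84
  Sum = 86.93 mg/L·hr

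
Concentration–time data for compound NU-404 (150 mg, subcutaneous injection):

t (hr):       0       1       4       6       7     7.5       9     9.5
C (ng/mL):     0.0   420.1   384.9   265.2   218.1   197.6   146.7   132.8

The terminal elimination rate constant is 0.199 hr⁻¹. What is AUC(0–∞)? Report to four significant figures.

AUC = 3409 ng/mL·hr

Trapezoidal AUC_0→9.5:
  [0→1]: (0.0+420.1)/2 × 1 = 210.05
  [1→4]: (420.1+384.9)/2 × 3 = 1207.5
  [4→6]: (384.9+265.2)/2 × 2 = 650.1
  [6→7]: (265.2+218.1)/2 × 1 = 241.65
  [7→7.5]: (218.1+197.6)/2 × 0.5 = 103.925
  [7.5→9]: (197.6+146.7)/2 × 1.5 = 258.225
  [9→9.5]: (146.7+132.8)/2 × 0.5 = 69.875
  Sum = 2741.325 ng/mL·hr
Extrapolated tail: C_last / k_e = 132.8 / 0.199 = 667.337
AUC_0→∞ = 2741.325 + 667.337 = 3408.662 ng/mL·hr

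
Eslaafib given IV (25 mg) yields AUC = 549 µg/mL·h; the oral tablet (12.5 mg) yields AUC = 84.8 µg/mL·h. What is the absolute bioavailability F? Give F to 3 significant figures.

F = (AUC_ev / D_ev) / (AUC_iv / D_iv)
  = (84.8/12.5) / (549/25)
  = 6.784 / 21.96 = 0.3089

F = 0.309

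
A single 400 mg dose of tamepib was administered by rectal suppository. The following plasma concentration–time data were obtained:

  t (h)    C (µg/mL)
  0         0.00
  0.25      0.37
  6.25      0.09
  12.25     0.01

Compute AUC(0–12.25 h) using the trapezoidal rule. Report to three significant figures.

Trapezoidal AUC_0→12.25:
  [0→0.25]: (0.00+0.37)/2 × 0.25 = 0.04625
  [0.25→6.25]: (0.37+0.09)/2 × 6 = 1.38
  [6.25→12.25]: (0.09+0.01)/2 × 6 = 0.3
  Sum = 1.72625 µg/mL·h

AUC = 1.73 µg/mL·h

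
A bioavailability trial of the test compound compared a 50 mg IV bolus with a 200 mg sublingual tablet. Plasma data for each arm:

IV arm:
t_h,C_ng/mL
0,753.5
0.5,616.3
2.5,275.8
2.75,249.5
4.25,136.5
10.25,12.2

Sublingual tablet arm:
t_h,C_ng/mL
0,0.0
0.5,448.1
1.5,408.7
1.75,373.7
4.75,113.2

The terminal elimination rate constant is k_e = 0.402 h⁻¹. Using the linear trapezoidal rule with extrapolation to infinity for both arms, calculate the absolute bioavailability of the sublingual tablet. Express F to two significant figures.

Trapezoidal AUC_0→10.25 (IV):
  [0→0.5]: (753.5+616.3)/2 × 0.5 = 342.45
  [0.5→2.5]: (616.3+275.8)/2 × 2 = 892.1
  [2.5→2.75]: (275.8+249.5)/2 × 0.25 = 65.6625
  [2.75→4.25]: (249.5+136.5)/2 × 1.5 = 289.5
  [4.25→10.25]: (136.5+12.2)/2 × 6 = 446.1
  Sum = 2035.8125 ng/mL·h
IV tail: 12.2/0.402 = 30.348; AUC_iv,0→∞ = 2035.8125 + 30.348 = 2066.1605 ng/mL·h
Trapezoidal AUC_0→4.75 (sublingual tablet):
  [0→0.5]: (0.0+448.1)/2 × 0.5 = 112.025
  [0.5→1.5]: (448.1+408.7)/2 × 1 = 428.4
  [1.5→1.75]: (408.7+373.7)/2 × 0.25 = 97.8
  [1.75→4.75]: (373.7+113.2)/2 × 3 = 730.35
  Sum = 1368.575 ng/mL·h
sublingual tablet tail: 113.2/0.402 = 281.592; AUC_ev,0→∞ = 1368.575 + 281.592 = 1650.167 ng/mL·h
F = (AUC_ev/D_ev)/(AUC_iv/D_iv) = (1650.167/200)/(2066.1605/50) = 8.250835/41.32321 = 0.1997

F = 0.20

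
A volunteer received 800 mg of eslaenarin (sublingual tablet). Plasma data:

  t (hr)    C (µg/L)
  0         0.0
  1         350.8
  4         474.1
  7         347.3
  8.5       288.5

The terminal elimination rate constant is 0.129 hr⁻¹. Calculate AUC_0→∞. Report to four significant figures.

AUC = 5358 µg/L·hr

Trapezoidal AUC_0→8.5:
  [0→1]: (0.0+350.8)/2 × 1 = 175.4
  [1→4]: (350.8+474.1)/2 × 3 = 1237.35
  [4→7]: (474.1+347.3)/2 × 3 = 1232.1
  [7→8.5]: (347.3+288.5)/2 × 1.5 = 476.85
  Sum = 3121.7 µg/L·hr
Extrapolated tail: C_last / k_e = 288.5 / 0.129 = 2236.434
AUC_0→∞ = 3121.7 + 2236.434 = 5358.134 µg/L·hr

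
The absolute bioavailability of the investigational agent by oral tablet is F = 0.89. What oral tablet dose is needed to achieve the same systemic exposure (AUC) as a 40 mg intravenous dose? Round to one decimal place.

For equal systemic exposure: F × D_ev = D_iv
D_ev = D_iv / F = 40 / 0.89 = 44.9438 mg

D_oral = 44.9 mg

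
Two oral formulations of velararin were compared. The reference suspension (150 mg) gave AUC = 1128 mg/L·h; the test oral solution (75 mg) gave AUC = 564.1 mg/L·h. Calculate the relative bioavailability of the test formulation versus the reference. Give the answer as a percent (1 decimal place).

F_rel = (AUC_test/D_test) / (AUC_ref/D_ref)
      = (564.1/75) / (1128/150)
      = 7.52133 / 7.52 = 1.0002 = 100.02%

F_rel = 100.0%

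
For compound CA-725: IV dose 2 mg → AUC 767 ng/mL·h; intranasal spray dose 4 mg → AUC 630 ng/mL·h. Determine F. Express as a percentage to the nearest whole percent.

F = 41%

F = (AUC_ev / D_ev) / (AUC_iv / D_iv)
  = (630/4) / (767/2)
  = 157.5 / 383.5 = 0.4107
  = 41.07%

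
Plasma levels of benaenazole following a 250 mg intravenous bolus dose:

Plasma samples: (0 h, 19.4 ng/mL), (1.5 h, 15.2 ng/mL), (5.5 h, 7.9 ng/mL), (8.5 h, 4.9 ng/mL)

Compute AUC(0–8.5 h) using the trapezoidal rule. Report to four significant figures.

AUC = 91.35 ng/mL·h

Trapezoidal AUC_0→8.5:
  [0→1.5]: (19.4+15.2)/2 × 1.5 = 25.95
  [1.5→5.5]: (15.2+7.9)/2 × 4 = 46.2
  [5.5→8.5]: (7.9+4.9)/2 × 3 = 19.2
  Sum = 91.35 ng/mL·h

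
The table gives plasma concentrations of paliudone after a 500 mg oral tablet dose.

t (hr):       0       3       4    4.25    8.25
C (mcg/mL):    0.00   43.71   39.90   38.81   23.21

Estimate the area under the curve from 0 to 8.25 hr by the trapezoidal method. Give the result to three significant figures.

Trapezoidal AUC_0→8.25:
  [0→3]: (0.00+43.71)/2 × 3 = 65.565
  [3→4]: (43.71+39.90)/2 × 1 = 41.805
  [4→4.25]: (39.90+38.81)/2 × 0.25 = 9.83875
  [4.25→8.25]: (38.81+23.21)/2 × 4 = 124.04
  Sum = 241.24875 mcg/mL·hr

AUC = 241 mcg/mL·hr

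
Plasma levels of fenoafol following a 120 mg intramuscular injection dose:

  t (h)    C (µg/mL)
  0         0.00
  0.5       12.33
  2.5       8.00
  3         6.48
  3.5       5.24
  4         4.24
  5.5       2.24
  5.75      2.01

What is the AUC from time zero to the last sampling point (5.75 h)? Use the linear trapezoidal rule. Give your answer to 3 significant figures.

AUC = 37.7 µg/mL·h

Trapezoidal AUC_0→5.75:
  [0→0.5]: (0.00+12.33)/2 × 0.5 = 3.0825
  [0.5→2.5]: (12.33+8.00)/2 × 2 = 20.33
  [2.5→3]: (8.00+6.48)/2 × 0.5 = 3.62
  [3→3.5]: (6.48+5.24)/2 × 0.5 = 2.93
  [3.5→4]: (5.24+4.24)/2 × 0.5 = 2.37
  [4→5.5]: (4.24+2.24)/2 × 1.5 = 4.86
  [5.5→5.75]: (2.24+2.01)/2 × 0.25 = 0.53125
  Sum = 37.72375 µg/mL·h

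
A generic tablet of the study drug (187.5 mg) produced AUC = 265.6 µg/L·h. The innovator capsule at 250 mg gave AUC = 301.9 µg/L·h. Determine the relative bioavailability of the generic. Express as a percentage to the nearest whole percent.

F_rel = 117%

F_rel = (AUC_test/D_test) / (AUC_ref/D_ref)
      = (265.6/187.5) / (301.9/250)
      = 1.41653 / 1.2076 = 1.1730 = 117.30%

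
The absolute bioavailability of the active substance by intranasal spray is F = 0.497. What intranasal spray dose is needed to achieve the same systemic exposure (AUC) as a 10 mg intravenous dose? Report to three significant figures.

For equal systemic exposure: F × D_ev = D_iv
D_ev = D_iv / F = 10 / 0.497 = 20.1207 mg

D_intranasal = 20.1 mg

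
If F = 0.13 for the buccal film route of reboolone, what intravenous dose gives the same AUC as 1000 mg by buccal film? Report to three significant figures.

D_iv = 130 mg

Systemic exposure from an extravascular dose = F × D_ev, so the equivalent IV dose is F × D_ev.
D_iv = F × D_ev = 0.13 × 1000 = 130 mg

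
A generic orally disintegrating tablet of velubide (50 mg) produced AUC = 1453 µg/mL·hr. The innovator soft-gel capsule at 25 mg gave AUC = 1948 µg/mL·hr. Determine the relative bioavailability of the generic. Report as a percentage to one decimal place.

F_rel = (AUC_test/D_test) / (AUC_ref/D_ref)
      = (1453/50) / (1948/25)
      = 29.06 / 77.92 = 0.3729 = 37.29%

F_rel = 37.3%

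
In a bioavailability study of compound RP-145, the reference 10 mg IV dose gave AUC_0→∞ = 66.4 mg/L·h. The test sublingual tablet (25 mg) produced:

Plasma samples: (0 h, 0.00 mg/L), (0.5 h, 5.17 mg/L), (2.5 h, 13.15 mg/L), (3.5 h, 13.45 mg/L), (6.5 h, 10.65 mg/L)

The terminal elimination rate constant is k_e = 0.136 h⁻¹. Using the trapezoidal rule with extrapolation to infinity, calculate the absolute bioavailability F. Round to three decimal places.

F = 0.888

Trapezoidal AUC_0→6.5 (sublingual tablet):
  [0→0.5]: (0.00+5.17)/2 × 0.5 = 1.2925
  [0.5→2.5]: (5.17+13.15)/2 × 2 = 18.32
  [2.5→3.5]: (13.15+13.45)/2 × 1 = 13.3
  [3.5→6.5]: (13.45+10.65)/2 × 3 = 36.15
  Sum = 69.0625 mg/L·h
Tail: C_last/k_e = 10.65/0.136 = 78.309
AUC_0→∞ (sublingual tablet) = 69.0625 + 78.309 = 147.3715 mg/L·h
F = (AUC_ev/D_ev)/(AUC_iv/D_iv) = (147.3715/25)/(66.4/10) = 5.89486/6.64 = 0.8878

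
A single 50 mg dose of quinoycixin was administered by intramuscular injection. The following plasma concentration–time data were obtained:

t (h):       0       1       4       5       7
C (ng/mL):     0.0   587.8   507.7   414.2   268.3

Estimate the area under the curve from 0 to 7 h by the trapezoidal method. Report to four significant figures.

Trapezoidal AUC_0→7:
  [0→1]: (0.0+587.8)/2 × 1 = 293.9
  [1→4]: (587.8+507.7)/2 × 3 = 1643.25
  [4→5]: (507.7+414.2)/2 × 1 = 460.95
  [5→7]: (414.2+268.3)/2 × 2 = 682.5
  Sum = 3080.6 ng/mL·h

AUC = 3081 ng/mL·h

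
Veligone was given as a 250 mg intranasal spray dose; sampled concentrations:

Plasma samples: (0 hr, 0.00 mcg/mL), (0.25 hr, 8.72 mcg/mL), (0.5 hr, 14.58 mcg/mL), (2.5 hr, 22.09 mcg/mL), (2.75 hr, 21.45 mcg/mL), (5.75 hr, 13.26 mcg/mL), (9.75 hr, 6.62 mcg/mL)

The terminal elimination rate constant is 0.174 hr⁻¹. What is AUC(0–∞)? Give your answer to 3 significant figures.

Trapezoidal AUC_0→9.75:
  [0→0.25]: (0.00+8.72)/2 × 0.25 = 1.09
  [0.25→0.5]: (8.72+14.58)/2 × 0.25 = 2.9125
  [0.5→2.5]: (14.58+22.09)/2 × 2 = 36.67
  [2.5→2.75]: (22.09+21.45)/2 × 0.25 = 5.4425
  [2.75→5.75]: (21.45+13.26)/2 × 3 = 52.065
  [5.75→9.75]: (13.26+6.62)/2 × 4 = 39.76
  Sum = 137.94 mcg/mL·hr
Extrapolated tail: C_last / k_e = 6.62 / 0.174 = 38.046
AUC_0→∞ = 137.94 + 38.046 = 175.986 mcg/mL·hr

AUC = 176 mcg/mL·hr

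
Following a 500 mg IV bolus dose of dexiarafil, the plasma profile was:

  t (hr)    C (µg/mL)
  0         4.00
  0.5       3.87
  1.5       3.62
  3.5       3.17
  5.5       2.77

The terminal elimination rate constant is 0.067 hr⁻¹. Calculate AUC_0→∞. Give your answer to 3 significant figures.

Trapezoidal AUC_0→5.5:
  [0→0.5]: (4.00+3.87)/2 × 0.5 = 1.9675
  [0.5→1.5]: (3.87+3.62)/2 × 1 = 3.745
  [1.5→3.5]: (3.62+3.17)/2 × 2 = 6.79
  [3.5→5.5]: (3.17+2.77)/2 × 2 = 5.94
  Sum = 18.4425 µg/mL·hr
Extrapolated tail: C_last / k_e = 2.77 / 0.067 = 41.343
AUC_0→∞ = 18.4425 + 41.343 = 59.7855 µg/mL·hr

AUC = 59.8 µg/mL·hr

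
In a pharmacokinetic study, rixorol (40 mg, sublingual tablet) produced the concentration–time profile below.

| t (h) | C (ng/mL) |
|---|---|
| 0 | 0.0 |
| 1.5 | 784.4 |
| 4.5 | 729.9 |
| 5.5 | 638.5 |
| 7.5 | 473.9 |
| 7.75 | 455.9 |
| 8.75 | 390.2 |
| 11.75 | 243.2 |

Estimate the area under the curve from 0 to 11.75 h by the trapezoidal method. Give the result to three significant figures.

Trapezoidal AUC_0→11.75:
  [0→1.5]: (0.0+784.4)/2 × 1.5 = 588.3
  [1.5→4.5]: (784.4+729.9)/2 × 3 = 2271.45
  [4.5→5.5]: (729.9+638.5)/2 × 1 = 684.2
  [5.5→7.5]: (638.5+473.9)/2 × 2 = 1112.4
  [7.5→7.75]: (473.9+455.9)/2 × 0.25 = 116.225
  [7.75→8.75]: (455.9+390.2)/2 × 1 = 423.05
  [8.75→11.75]: (390.2+243.2)/2 × 3 = 950.1
  Sum = 6145.725 ng/mL·h

AUC = 6150 ng/mL·h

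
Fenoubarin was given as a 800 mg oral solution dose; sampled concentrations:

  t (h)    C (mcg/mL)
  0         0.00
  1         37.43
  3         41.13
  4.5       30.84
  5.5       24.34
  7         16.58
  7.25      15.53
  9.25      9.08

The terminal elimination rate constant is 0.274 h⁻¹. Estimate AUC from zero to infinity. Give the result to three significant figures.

Trapezoidal AUC_0→9.25:
  [0→1]: (0.00+37.43)/2 × 1 = 18.715
  [1→3]: (37.43+41.13)/2 × 2 = 78.56
  [3→4.5]: (41.13+30.84)/2 × 1.5 = 53.9775
  [4.5→5.5]: (30.84+24.34)/2 × 1 = 27.59
  [5.5→7]: (24.34+16.58)/2 × 1.5 = 30.69
  [7→7.25]: (16.58+15.53)/2 × 0.25 = 4.01375
  [7.25→9.25]: (15.53+9.08)/2 × 2 = 24.61
  Sum = 238.15625 mcg/mL·h
Extrapolated tail: C_last / k_e = 9.08 / 0.274 = 33.139
AUC_0→∞ = 238.15625 + 33.139 = 271.29525 mcg/mL·h

AUC = 271 mcg/mL·h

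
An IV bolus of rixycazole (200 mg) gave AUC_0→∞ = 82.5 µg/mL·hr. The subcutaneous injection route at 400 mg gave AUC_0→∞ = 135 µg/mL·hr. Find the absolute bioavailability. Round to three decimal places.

F = (AUC_ev / D_ev) / (AUC_iv / D_iv)
  = (135/400) / (82.5/200)
  = 0.3375 / 0.4125 = 0.8182

F = 0.818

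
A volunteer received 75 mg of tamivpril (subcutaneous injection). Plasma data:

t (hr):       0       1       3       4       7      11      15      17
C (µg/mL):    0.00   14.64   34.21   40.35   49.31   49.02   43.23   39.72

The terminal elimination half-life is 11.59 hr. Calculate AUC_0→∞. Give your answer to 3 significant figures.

Trapezoidal AUC_0→17:
  [0→1]: (0.00+14.64)/2 × 1 = 7.32
  [1→3]: (14.64+34.21)/2 × 2 = 48.85
  [3→4]: (34.21+40.35)/2 × 1 = 37.28
  [4→7]: (40.35+49.31)/2 × 3 = 134.49
  [7→11]: (49.31+49.02)/2 × 4 = 196.66
  [11→15]: (49.02+43.23)/2 × 4 = 184.5
  [15→17]: (43.23+39.72)/2 × 2 = 82.95
  Sum = 692.05 µg/mL·hr
k_e = ln2 / t½ = 0.693147 / 11.59 = 0.0598 hr^-1
Extrapolated tail: C_last / k_e = 39.72 / 0.0598 = 664.214
AUC_0→∞ = 692.05 + 664.214 = 1356.264 µg/mL·hr

AUC = 1360 µg/mL·hr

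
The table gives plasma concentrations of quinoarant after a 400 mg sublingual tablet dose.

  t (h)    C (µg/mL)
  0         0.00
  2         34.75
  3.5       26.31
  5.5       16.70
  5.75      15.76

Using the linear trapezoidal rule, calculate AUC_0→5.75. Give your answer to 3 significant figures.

Trapezoidal AUC_0→5.75:
  [0→2]: (0.00+34.75)/2 × 2 = 34.75
  [2→3.5]: (34.75+26.31)/2 × 1.5 = 45.795
  [3.5→5.5]: (26.31+16.70)/2 × 2 = 43.01
  [5.5→5.75]: (16.70+15.76)/2 × 0.25 = 4.0575
  Sum = 127.6125 µg/mL·h

AUC = 128 µg/mL·h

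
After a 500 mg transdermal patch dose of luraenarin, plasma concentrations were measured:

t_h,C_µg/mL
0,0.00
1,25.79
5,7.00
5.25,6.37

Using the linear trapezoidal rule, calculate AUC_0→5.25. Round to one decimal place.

AUC = 80.1 µg/mL·h

Trapezoidal AUC_0→5.25:
  [0→1]: (0.00+25.79)/2 × 1 = 12.895
  [1→5]: (25.79+7.00)/2 × 4 = 65.58
  [5→5.25]: (7.00+6.37)/2 × 0.25 = 1.67125
  Sum = 80.14625 µg/mL·h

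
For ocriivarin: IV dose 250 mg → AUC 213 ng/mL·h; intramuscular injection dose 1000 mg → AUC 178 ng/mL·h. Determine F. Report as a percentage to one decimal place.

F = 20.9%

F = (AUC_ev / D_ev) / (AUC_iv / D_iv)
  = (178/1000) / (213/250)
  = 0.178 / 0.852 = 0.2089
  = 20.89%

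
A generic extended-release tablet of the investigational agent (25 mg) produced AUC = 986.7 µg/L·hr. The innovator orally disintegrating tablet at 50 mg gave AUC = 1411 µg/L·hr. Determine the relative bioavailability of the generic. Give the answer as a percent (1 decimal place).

F_rel = 139.9%

F_rel = (AUC_test/D_test) / (AUC_ref/D_ref)
      = (986.7/25) / (1411/50)
      = 39.468 / 28.22 = 1.3986 = 139.86%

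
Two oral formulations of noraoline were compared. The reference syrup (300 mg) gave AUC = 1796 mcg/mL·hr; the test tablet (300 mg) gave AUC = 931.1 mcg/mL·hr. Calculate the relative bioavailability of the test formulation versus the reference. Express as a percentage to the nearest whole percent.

F_rel = (AUC_test/D_test) / (AUC_ref/D_ref)
      = (931.1/300) / (1796/300)
      = 3.10367 / 5.98667 = 0.5184 = 51.84%

F_rel = 52%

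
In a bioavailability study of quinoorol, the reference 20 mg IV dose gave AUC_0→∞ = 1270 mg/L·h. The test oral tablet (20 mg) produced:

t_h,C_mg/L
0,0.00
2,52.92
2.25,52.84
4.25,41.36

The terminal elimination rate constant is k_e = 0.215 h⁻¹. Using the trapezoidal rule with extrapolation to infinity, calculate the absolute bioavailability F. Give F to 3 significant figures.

F = 0.278

Trapezoidal AUC_0→4.25 (oral tablet):
  [0→2]: (0.00+52.92)/2 × 2 = 52.92
  [2→2.25]: (52.92+52.84)/2 × 0.25 = 13.22
  [2.25→4.25]: (52.84+41.36)/2 × 2 = 94.2
  Sum = 160.34 mg/L·h
Tail: C_last/k_e = 41.36/0.215 = 192.372
AUC_0→∞ (oral tablet) = 160.34 + 192.372 = 352.712 mg/L·h
F = (AUC_ev/D_ev)/(AUC_iv/D_iv) = (352.712/20)/(1270/20) = 17.6356/63.5 = 0.2777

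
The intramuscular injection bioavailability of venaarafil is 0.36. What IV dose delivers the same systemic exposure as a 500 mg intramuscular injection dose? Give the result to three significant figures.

D_iv = 180 mg

Systemic exposure from an extravascular dose = F × D_ev, so the equivalent IV dose is F × D_ev.
D_iv = F × D_ev = 0.36 × 500 = 180 mg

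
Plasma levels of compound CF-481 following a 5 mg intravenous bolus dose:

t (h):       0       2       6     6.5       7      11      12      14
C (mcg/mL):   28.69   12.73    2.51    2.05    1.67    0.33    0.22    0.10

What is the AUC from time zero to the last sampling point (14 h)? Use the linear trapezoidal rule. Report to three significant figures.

Trapezoidal AUC_0→14:
  [0→2]: (28.69+12.73)/2 × 2 = 41.42
  [2→6]: (12.73+2.51)/2 × 4 = 30.48
  [6→6.5]: (2.51+2.05)/2 × 0.5 = 1.14
  [6.5→7]: (2.05+1.67)/2 × 0.5 = 0.93
  [7→11]: (1.67+0.33)/2 × 4 = 4.0
  [11→12]: (0.33+0.22)/2 × 1 = 0.275
  [12→14]: (0.22+0.10)/2 × 2 = 0.32
  Sum = 78.565 mcg/mL·h

AUC = 78.6 mcg/mL·h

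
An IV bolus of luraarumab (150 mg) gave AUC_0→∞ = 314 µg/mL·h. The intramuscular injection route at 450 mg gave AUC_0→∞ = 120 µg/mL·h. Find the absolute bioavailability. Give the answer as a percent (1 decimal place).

F = 12.7%

F = (AUC_ev / D_ev) / (AUC_iv / D_iv)
  = (120/450) / (314/150)
  = 0.266667 / 2.09333 = 0.1274
  = 12.74%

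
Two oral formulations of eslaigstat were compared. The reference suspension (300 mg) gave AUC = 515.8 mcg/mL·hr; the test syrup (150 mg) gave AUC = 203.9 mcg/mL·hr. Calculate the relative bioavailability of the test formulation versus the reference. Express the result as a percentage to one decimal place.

F_rel = (AUC_test/D_test) / (AUC_ref/D_ref)
      = (203.9/150) / (515.8/300)
      = 1.35933 / 1.71933 = 0.7906 = 79.06%

F_rel = 79.1%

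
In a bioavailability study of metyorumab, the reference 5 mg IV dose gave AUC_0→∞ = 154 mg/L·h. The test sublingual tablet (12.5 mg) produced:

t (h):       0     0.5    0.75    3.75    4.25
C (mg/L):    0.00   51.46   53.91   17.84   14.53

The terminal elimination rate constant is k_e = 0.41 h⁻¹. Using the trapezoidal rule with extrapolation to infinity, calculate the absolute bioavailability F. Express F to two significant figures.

F = 0.46

Trapezoidal AUC_0→4.25 (sublingual tablet):
  [0→0.5]: (0.00+51.46)/2 × 0.5 = 12.865
  [0.5→0.75]: (51.46+53.91)/2 × 0.25 = 13.17125
  [0.75→3.75]: (53.91+17.84)/2 × 3 = 107.625
  [3.75→4.25]: (17.84+14.53)/2 × 0.5 = 8.0925
  Sum = 141.75375 mg/L·h
Tail: C_last/k_e = 14.53/0.41 = 35.439
AUC_0→∞ (sublingual tablet) = 141.75375 + 35.439 = 177.19275 mg/L·h
F = (AUC_ev/D_ev)/(AUC_iv/D_iv) = (177.19275/12.5)/(154/5) = 14.17542/30.8 = 0.4602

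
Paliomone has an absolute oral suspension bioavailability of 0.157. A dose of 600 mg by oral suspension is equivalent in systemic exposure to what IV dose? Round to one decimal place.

D_iv = 94.2 mg

Systemic exposure from an extravascular dose = F × D_ev, so the equivalent IV dose is F × D_ev.
D_iv = F × D_ev = 0.157 × 600 = 94.2 mg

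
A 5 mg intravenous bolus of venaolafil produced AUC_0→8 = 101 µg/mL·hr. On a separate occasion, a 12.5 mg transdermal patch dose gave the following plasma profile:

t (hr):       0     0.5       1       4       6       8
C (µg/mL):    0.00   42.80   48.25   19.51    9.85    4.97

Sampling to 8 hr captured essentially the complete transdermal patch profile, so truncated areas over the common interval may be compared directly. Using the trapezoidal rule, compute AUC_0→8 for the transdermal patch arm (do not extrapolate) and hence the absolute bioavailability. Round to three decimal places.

Trapezoidal AUC_0→8 (transdermal patch):
  [0→0.5]: (0.00+42.80)/2 × 0.5 = 10.7
  [0.5→1]: (42.80+48.25)/2 × 0.5 = 22.7625
  [1→4]: (48.25+19.51)/2 × 3 = 101.64
  [4→6]: (19.51+9.85)/2 × 2 = 29.36
  [6→8]: (9.85+4.97)/2 × 2 = 14.82
  Sum = 179.2825 µg/mL·hr
F = (AUC_ev/D_ev)/(AUC_iv/D_iv) = (179.2825/12.5)/(101/5) = 14.3426/20.2 = 0.7100

F = 0.710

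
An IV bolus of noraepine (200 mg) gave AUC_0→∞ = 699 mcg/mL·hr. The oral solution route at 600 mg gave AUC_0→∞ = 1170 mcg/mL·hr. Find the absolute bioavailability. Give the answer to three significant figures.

F = 0.558

F = (AUC_ev / D_ev) / (AUC_iv / D_iv)
  = (1170/600) / (699/200)
  = 1.95 / 3.495 = 0.5579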